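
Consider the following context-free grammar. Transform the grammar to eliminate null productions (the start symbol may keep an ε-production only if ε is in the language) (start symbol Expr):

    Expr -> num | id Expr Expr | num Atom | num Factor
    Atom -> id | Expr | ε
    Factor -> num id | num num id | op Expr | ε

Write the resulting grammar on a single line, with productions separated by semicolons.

Expr -> num | id Expr Expr | num Atom | num Factor; Atom -> id | Expr; Factor -> num id | num num id | op Expr

Nullable set = {Atom, Factor}.
ε ∉ L(G), so no ε-production is kept.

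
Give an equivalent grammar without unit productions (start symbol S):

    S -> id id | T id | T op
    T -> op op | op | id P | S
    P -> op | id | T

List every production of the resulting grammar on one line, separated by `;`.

Unit pairs: P ⇒* {S, T}; T ⇒* {S}.
For each unit pair (A, B), copy every non-unit production of B to A, then drop all unit productions.

S -> id id | T id | T op; T -> id id | T id | T op | op op | op | id P; P -> id id | T id | T op | op | id | op op | id P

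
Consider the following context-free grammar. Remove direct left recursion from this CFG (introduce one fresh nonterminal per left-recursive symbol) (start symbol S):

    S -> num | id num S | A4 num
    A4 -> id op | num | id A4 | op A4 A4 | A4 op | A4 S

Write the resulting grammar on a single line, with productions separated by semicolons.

A4 is directly left-recursive.
For A4: α = {op, S}, β = {id op, num, id A4, op A4 A4}. Rewrite as A4 → β A4' and A4' → α A4' | ε.

S -> num | id num S | A4 num; A4 -> id op A4' | num A4' | id A4 A4' | op A4 A4 A4'; A4' -> op A4' | S A4' | ε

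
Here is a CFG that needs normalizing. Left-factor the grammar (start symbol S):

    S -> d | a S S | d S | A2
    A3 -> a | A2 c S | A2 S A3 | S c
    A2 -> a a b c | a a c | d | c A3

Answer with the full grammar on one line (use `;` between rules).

S -> a S S | A2 | d S'; A3 -> a | S c | A2 A3'; A2 -> d | c A3 | a a A2'; S' -> ε | S; A3' -> c S | S A3; A2' -> b c | c

S has alternatives sharing prefix 'd': factor to S → d S' with S' → ε | S.
A3 has alternatives sharing prefix 'A2': factor to A3 → A2 A3' with A3' → c S | S A3.
A2 has alternatives sharing prefix 'a a': factor to A2 → a a A2' with A2' → b c | c.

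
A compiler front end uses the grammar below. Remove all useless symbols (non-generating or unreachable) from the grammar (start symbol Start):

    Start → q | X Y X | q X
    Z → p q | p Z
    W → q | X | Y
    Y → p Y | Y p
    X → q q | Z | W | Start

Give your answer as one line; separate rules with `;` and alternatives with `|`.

Generating nonterminals: {Start, W, X, Z}.
Reachable from Start after that: {Start, W, X, Z}.
Removed useless symbols: {Y} and every production mentioning them.

Start → q | q X; Z → p q | p Z; W → q | X; X → q q | Z | W | Start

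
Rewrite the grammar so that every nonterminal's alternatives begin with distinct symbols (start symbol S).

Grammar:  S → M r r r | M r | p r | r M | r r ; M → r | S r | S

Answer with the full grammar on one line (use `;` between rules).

S → p r | M r S' | r S''; M → r | S M'; S' → r r | ε; S'' → M | r; M' → r | ε

S has alternatives sharing prefix 'M r': factor to S → M r S' with S' → r r | ε.
S has alternatives sharing prefix 'r': factor to S → r S'' with S'' → M | r.
M has alternatives sharing prefix 'S': factor to M → S M' with M' → r | ε.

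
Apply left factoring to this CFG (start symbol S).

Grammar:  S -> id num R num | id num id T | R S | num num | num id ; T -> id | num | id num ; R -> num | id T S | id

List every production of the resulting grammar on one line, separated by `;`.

S -> R S | id num S' | num S''; T -> num | id T'; R -> num | id R'; S' -> R num | id T; S'' -> num | id; T' -> ε | num; R' -> T S | ε

S has alternatives sharing prefix 'id num': factor to S → id num S' with S' → R num | id T.
S has alternatives sharing prefix 'num': factor to S → num S'' with S'' → num | id.
T has alternatives sharing prefix 'id': factor to T → id T' with T' → ε | num.
R has alternatives sharing prefix 'id': factor to R → id R' with R' → T S | ε.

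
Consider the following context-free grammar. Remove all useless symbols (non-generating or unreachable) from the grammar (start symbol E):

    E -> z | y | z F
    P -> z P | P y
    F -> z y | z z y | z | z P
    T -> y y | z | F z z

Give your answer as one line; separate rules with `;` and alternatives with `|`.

Generating nonterminals: {E, F, T}.
Reachable from E after that: {E, F}.
Removed useless symbols: {P, T} and every production mentioning them.

E -> z | y | z F; F -> z y | z z y | z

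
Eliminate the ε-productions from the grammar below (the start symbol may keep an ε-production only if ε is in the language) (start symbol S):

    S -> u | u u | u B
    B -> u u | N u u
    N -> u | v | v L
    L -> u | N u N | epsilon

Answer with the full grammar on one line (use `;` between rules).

Nullable set = {L}.
ε ∉ L(G), so no ε-production is kept.

S -> u | u u | u B; B -> u u | N u u; N -> u | v | v L; L -> u | N u N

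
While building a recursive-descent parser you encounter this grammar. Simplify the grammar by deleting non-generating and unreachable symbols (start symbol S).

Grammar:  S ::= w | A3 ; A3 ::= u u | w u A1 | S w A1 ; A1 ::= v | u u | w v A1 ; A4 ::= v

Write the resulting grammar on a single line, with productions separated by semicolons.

S ::= w | A3; A3 ::= u u | w u A1 | S w A1; A1 ::= v | u u | w v A1

Generating nonterminals: {A1, A3, A4, S}.
Reachable from S after that: {A1, A3, S}.
Removed useless symbols: {A4} and every production mentioning them.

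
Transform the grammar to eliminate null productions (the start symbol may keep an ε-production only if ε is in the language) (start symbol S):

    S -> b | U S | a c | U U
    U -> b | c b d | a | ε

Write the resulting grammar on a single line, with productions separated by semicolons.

S -> b | U S | U | a c | U U | ε; U -> b | c b d | a

Nullable set = {S, U}.
ε ∈ L(G) since S is nullable, so keep S → ε.
For each production, add variants omitting each subset of nullable occurrences: S → U S gives U S | U.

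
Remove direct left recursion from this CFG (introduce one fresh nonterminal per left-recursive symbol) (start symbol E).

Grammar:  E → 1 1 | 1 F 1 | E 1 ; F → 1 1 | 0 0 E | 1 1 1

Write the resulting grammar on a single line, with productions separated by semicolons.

Left recursion appears on E.
For E: α = {1}, β = {1 1, 1 F 1}. Rewrite as E → β E' and E' → α E' | ε.

E → 1 1 E' | 1 F 1 E'; F → 1 1 | 0 0 E | 1 1 1; E' → 1 E' | ε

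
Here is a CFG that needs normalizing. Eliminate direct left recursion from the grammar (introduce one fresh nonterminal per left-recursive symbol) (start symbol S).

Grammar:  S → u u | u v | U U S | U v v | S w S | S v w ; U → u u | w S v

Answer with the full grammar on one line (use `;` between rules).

S → u u S' | u v S' | U U S S' | U v v S'; U → u u | w S v; S' → w S S' | v w S' | ε

Left recursion appears on S.
For S: α = {w S, v w}, β = {u u, u v, U U S, U v v}. Rewrite as S → β S' and S' → α S' | ε.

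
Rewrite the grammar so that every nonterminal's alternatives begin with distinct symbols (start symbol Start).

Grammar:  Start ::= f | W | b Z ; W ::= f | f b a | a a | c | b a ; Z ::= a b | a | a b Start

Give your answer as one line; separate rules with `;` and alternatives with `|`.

W has alternatives sharing prefix 'f': factor to W → f W1 with W1 → ε | b a.
Z has alternatives sharing prefix 'a': factor to Z → a Z1 with Z1 → b | ε | b Start.
Z1 has alternatives sharing prefix 'b': factor to Z1 → b Z11 with Z11 → ε | Start.

Start ::= f | W | b Z; W ::= a a | c | b a | f W1; Z ::= a Z1; W1 ::= epsilon | b a; Z1 ::= epsilon | b Z11; Z11 ::= epsilon | Start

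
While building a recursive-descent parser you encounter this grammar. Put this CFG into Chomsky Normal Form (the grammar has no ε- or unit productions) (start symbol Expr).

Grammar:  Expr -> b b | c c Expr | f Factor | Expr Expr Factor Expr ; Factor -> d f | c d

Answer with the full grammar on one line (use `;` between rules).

Expr -> X1 X1 | X2 Y1 | X3 Factor | Expr Y2; Factor -> X4 X3 | X2 X4; X1 -> b; X2 -> c; X3 -> f; X4 -> d; Y1 -> X2 Expr; Y2 -> Expr Y3; Y3 -> Factor Expr

Introduce a nonterminal for each terminal appearing in a rule of length ≥ 2: X1 → b, X2 → c, X3 → f, X4 → d.
Binarize each right-hand side of length ≥ 3 by chaining fresh nonterminals (Y1, Y2, …): affected rules were Expr → X2 X2 Expr; Expr → Expr Expr Factor Expr.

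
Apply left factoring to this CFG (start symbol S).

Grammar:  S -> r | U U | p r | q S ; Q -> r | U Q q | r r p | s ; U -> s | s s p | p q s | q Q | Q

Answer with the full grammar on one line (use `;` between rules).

S -> r | U U | p r | q S; Q -> U Q q | s | r Q'; U -> p q s | q Q | Q | s U'; Q' -> ε | r p; U' -> ε | s p

Q has alternatives sharing prefix 'r': factor to Q → r Q' with Q' → ε | r p.
U has alternatives sharing prefix 's': factor to U → s U' with U' → ε | s p.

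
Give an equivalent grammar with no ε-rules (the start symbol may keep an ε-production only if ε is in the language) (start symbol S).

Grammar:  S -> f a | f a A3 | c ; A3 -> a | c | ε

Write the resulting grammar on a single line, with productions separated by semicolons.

S -> f a | f a A3 | c; A3 -> a | c

Nullable nonterminals: {A3}.
ε ∉ L(G), so no ε-production is kept.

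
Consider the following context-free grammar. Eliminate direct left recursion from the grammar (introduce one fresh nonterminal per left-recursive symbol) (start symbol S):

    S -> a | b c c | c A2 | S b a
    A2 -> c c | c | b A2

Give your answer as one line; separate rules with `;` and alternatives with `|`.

Directly left-recursive nonterminal: S.
For S: α = {b a}, β = {a, b c c, c A2}. Rewrite as S → β S' and S' → α S' | ε.

S -> a S' | b c c S' | c A2 S'; A2 -> c c | c | b A2; S' -> b a S' | ε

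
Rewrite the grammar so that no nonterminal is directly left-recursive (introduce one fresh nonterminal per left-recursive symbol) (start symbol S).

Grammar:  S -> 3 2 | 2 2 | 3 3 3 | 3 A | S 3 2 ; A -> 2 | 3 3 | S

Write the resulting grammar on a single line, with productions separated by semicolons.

S -> 3 2 S' | 2 2 S' | 3 3 3 S' | 3 A S'; A -> 2 | 3 3 | S; S' -> 3 2 S' | ε

S is directly left-recursive.
For S: α = {3 2}, β = {3 2, 2 2, 3 3 3, 3 A}. Rewrite as S → β S' and S' → α S' | ε.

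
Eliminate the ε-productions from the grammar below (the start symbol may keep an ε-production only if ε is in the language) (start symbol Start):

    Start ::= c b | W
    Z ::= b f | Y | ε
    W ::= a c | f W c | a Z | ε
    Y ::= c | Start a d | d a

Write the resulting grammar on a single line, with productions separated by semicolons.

Start ::= c b | W | ε; Z ::= b f | Y; W ::= a c | f W c | f c | a Z | a; Y ::= c | Start a d | a d | d a

The nullable symbols are {Start, W, Z}.
ε ∈ L(G) since Start is nullable, so keep Start → ε.
For each production, add variants omitting each subset of nullable occurrences: W → f W c gives f W c | f c. W → a Z gives a Z | a. Y → Start a d gives Start a d | a d.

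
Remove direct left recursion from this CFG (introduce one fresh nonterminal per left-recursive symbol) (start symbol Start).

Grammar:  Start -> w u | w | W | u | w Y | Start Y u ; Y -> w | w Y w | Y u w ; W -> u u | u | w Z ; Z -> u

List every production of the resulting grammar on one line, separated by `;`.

Left recursion appears on Start, Y.
For Start: α = {Y u}, β = {w u, w, W, u, w Y}. Rewrite as Start → β Start1 and Start1 → α Start1 | ε.
For Y: α = {u w}, β = {w, w Y w}. Rewrite as Y → β Y1 and Y1 → α Y1 | ε.

Start -> w u Start1 | w Start1 | W Start1 | u Start1 | w Y Start1; Y -> w Y1 | w Y w Y1; W -> u u | u | w Z; Z -> u; Start1 -> Y u Start1 | ε; Y1 -> u w Y1 | ε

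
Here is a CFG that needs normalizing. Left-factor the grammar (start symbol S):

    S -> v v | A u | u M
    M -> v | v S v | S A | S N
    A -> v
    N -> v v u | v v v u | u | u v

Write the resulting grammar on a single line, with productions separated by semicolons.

M has alternatives sharing prefix 'v': factor to M → v M' with M' → ε | S v.
M has alternatives sharing prefix 'S': factor to M → S M'' with M'' → A | N.
N has alternatives sharing prefix 'v v': factor to N → v v N' with N' → u | v u.
N has alternatives sharing prefix 'u': factor to N → u N'' with N'' → ε | v.

S -> v v | A u | u M; M -> v M' | S M''; A -> v; N -> v v N' | u N''; M' -> ε | S v; M'' -> A | N; N' -> u | v u; N'' -> ε | v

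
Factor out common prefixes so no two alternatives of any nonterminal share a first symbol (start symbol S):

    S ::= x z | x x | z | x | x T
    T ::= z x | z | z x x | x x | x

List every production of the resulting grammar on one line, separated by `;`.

S ::= z | x S'; T ::= z T' | x T''; S' ::= z | x | epsilon | T; T' ::= epsilon | x T'''; T'' ::= x | epsilon; T''' ::= epsilon | x

S has alternatives sharing prefix 'x': factor to S → x S' with S' → z | x | ε | T.
T has alternatives sharing prefix 'z': factor to T → z T' with T' → x | ε | x x.
T has alternatives sharing prefix 'x': factor to T → x T'' with T'' → x | ε.
T' has alternatives sharing prefix 'x': factor to T' → x T''' with T''' → ε | x.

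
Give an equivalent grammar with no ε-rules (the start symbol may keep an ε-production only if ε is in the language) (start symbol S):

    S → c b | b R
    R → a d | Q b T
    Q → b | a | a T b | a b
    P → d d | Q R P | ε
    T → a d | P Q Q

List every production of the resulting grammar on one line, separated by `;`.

Nullable set = {P}.
ε ∉ L(G), so no ε-production is kept.
Expand every rule over subsets of its nullable positions: P → Q R P gives Q R P | Q R. T → P Q Q gives P Q Q | Q Q.

S → c b | b R; R → a d | Q b T; Q → b | a | a T b | a b; P → d d | Q R P | Q R; T → a d | P Q Q | Q Q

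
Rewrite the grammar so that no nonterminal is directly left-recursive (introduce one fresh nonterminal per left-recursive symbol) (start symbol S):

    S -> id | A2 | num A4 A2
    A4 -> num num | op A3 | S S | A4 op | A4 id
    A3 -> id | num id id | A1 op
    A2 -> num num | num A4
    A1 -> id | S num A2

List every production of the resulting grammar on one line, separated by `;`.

S -> id | A2 | num A4 A2; A4 -> num num A4' | op A3 A4' | S S A4'; A3 -> id | num id id | A1 op; A2 -> num num | num A4; A1 -> id | S num A2; A4' -> op A4' | id A4' | ε

Left recursion appears on A4.
For A4: α = {op, id}, β = {num num, op A3, S S}. Rewrite as A4 → β A4' and A4' → α A4' | ε.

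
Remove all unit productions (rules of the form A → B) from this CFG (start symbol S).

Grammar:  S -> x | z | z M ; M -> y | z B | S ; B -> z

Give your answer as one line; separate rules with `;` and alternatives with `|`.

S -> x | z | z M; M -> x | z | z M | y | z B; B -> z

Unit pairs: M ⇒* {S}.
Replace each nonterminal's rules with the union of the non-unit rules of every nonterminal it unit-derives.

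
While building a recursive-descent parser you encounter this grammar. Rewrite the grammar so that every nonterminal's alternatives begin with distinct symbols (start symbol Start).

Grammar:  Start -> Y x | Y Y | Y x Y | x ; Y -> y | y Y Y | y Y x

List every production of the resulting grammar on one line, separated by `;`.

Start has alternatives sharing prefix 'Y': factor to Start → Y Start1 with Start1 → x | Y | x Y.
Y has alternatives sharing prefix 'y': factor to Y → y Y1 with Y1 → ε | Y Y | Y x.
Start1 has alternatives sharing prefix 'x': factor to Start1 → x Start11 with Start11 → ε | Y.
Y1 has alternatives sharing prefix 'Y': factor to Y1 → Y Y11 with Y11 → Y | x.

Start -> x | Y Start1; Y -> y Y1; Start1 -> Y | x Start11; Y1 -> ε | Y Y11; Start11 -> ε | Y; Y11 -> Y | x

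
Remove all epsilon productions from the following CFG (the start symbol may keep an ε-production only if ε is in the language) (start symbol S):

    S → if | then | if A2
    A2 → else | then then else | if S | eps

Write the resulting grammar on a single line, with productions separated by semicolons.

Nullable set = {A2}.
ε ∉ L(G), so no ε-production is kept.

S → if | then | if A2; A2 → else | then then else | if S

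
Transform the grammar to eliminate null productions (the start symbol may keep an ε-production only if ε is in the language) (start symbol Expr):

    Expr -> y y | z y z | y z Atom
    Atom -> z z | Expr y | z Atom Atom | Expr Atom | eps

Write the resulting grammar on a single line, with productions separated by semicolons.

Expr -> y y | z y z | y z Atom | y z; Atom -> z z | Expr y | z Atom Atom | z Atom | z | Expr Atom | Expr

Nullable set = {Atom}.
ε ∉ L(G), so no ε-production is kept.
Add the nullable-subset variants: Expr → y z Atom gives y z Atom | y z. Atom → z Atom Atom gives z Atom Atom | z Atom | z. Atom → Expr Atom gives Expr Atom | Expr.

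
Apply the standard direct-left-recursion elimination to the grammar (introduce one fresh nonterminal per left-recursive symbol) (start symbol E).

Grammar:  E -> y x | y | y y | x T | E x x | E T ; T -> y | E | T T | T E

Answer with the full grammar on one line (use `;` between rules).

E -> y x E' | y E' | y y E' | x T E'; T -> y T' | E T'; E' -> x x E' | T E' | eps; T' -> T T' | E T' | eps

Directly left-recursive nonterminals: E, T.
For E: α = {x x, T}, β = {y x, y, y y, x T}. Rewrite as E → β E' and E' → α E' | ε.
For T: α = {T, E}, β = {y, E}. Rewrite as T → β T' and T' → α T' | ε.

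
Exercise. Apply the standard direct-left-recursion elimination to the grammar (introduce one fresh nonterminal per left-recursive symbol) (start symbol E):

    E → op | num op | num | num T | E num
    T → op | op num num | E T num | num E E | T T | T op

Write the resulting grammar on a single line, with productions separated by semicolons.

E, T are directly left-recursive.
For E: α = {num}, β = {op, num op, num, num T}. Rewrite as E → β E' and E' → α E' | ε.
For T: α = {T, op}, β = {op, op num num, E T num, num E E}. Rewrite as T → β T' and T' → α T' | ε.

E → op E' | num op E' | num E' | num T E'; T → op T' | op num num T' | E T num T' | num E E T'; E' → num E' | ε; T' → T T' | op T' | ε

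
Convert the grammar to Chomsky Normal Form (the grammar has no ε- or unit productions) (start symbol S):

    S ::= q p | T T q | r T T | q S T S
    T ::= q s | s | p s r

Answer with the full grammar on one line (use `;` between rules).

Introduce a nonterminal for each terminal appearing in a rule of length ≥ 2: X1 → q, X2 → p, X3 → r, X4 → s.
Binarize each right-hand side of length ≥ 3 by chaining fresh nonterminals (Y1, Y2, …): affected rules were S → T T X1; S → X3 T T; S → X1 S T S; T → X2 X4 X3.

S ::= X1 X2 | T Y1 | X3 Y2 | X1 Y3; T ::= X1 X4 | s | X2 Y5; X1 ::= q; X2 ::= p; X3 ::= r; X4 ::= s; Y1 ::= T X1; Y2 ::= T T; Y3 ::= S Y4; Y4 ::= T S; Y5 ::= X4 X3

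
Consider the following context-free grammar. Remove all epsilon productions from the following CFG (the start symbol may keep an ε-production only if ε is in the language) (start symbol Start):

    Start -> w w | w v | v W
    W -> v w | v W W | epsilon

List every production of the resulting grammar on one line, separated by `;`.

Nullable nonterminals: {W}.
ε ∉ L(G), so no ε-production is kept.
Expand every rule over subsets of its nullable positions: Start → v W gives v W | v. W → v W W gives v W W | v W | v.

Start -> w w | w v | v W | v; W -> v w | v W W | v W | v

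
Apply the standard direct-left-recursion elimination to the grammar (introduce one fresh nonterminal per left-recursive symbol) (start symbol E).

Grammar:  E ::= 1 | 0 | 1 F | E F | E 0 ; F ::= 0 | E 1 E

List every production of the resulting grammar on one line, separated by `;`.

E is directly left-recursive.
For E: α = {F, 0}, β = {1, 0, 1 F}. Rewrite as E → β E' and E' → α E' | ε.

E ::= 1 E' | 0 E' | 1 F E'; F ::= 0 | E 1 E; E' ::= F E' | 0 E' | ε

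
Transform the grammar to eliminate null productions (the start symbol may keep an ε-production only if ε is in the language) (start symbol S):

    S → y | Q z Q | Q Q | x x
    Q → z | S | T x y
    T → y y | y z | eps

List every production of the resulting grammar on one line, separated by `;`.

S → y | Q z Q | Q Q | x x; Q → z | S | T x y | x y; T → y y | y z

Nullable set = {T}.
ε ∉ L(G), so no ε-production is kept.
Add the nullable-subset variants: Q → T x y gives T x y | x y.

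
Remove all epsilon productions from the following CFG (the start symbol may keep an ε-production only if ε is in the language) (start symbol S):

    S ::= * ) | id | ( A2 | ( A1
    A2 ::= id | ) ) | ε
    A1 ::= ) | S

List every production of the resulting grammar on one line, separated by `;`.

Nullable set = {A2}.
ε ∉ L(G), so no ε-production is kept.
Expand every rule over subsets of its nullable positions: S → ( A2 gives ( A2 | (.

S ::= * ) | id | ( A2 | ( | ( A1; A2 ::= id | ) ); A1 ::= ) | S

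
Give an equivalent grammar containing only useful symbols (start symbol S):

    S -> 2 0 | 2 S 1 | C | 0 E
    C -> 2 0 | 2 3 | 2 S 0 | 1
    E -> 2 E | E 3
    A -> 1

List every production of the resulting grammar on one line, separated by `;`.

Generating nonterminals: {A, C, S}.
Reachable from S after that: {C, S}.
Removed useless symbols: {A, E} and every production mentioning them.

S -> 2 0 | 2 S 1 | C; C -> 2 0 | 2 3 | 2 S 0 | 1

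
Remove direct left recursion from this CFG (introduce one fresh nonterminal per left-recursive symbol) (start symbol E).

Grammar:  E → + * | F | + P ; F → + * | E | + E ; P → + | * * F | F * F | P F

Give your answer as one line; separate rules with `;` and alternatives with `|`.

E → + * | F | + P; F → + * | E | + E; P → + P' | * * F P' | F * F P'; P' → F P' | ε

Directly left-recursive nonterminal: P.
For P: α = {F}, β = {+, * * F, F * F}. Rewrite as P → β P' and P' → α P' | ε.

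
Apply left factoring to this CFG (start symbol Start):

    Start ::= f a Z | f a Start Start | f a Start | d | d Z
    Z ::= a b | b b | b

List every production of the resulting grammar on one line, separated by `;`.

Start ::= f a Start1 | d Start2; Z ::= a b | b Z1; Start1 ::= Z | Start Start11; Start2 ::= ε | Z; Z1 ::= b | ε; Start11 ::= Start | ε

Start has alternatives sharing prefix 'f a': factor to Start → f a Start1 with Start1 → Z | Start Start | Start.
Start has alternatives sharing prefix 'd': factor to Start → d Start2 with Start2 → ε | Z.
Z has alternatives sharing prefix 'b': factor to Z → b Z1 with Z1 → b | ε.
Start1 has alternatives sharing prefix 'Start': factor to Start1 → Start Start11 with Start11 → Start | ε.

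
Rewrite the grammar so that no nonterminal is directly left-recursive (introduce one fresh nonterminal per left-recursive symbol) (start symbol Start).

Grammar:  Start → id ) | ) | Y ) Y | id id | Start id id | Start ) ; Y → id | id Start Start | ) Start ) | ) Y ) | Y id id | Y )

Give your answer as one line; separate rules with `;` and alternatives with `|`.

Start, Y are directly left-recursive.
For Start: α = {id id, )}, β = {id ), ), Y ) Y, id id}. Rewrite as Start → β Start1 and Start1 → α Start1 | ε.
For Y: α = {id id, )}, β = {id, id Start Start, ) Start ), ) Y )}. Rewrite as Y → β Y1 and Y1 → α Y1 | ε.

Start → id ) Start1 | ) Start1 | Y ) Y Start1 | id id Start1; Y → id Y1 | id Start Start Y1 | ) Start ) Y1 | ) Y ) Y1; Start1 → id id Start1 | ) Start1 | ε; Y1 → id id Y1 | ) Y1 | ε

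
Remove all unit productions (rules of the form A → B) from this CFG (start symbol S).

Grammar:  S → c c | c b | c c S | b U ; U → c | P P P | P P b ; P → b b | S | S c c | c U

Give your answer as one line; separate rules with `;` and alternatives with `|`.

Unit pairs: P ⇒* {S}.
For each unit pair (A, B), copy every non-unit production of B to A, then drop all unit productions.

S → c c | c b | c c S | b U; U → c | P P P | P P b; P → c c | c b | c c S | b U | b b | S c c | c U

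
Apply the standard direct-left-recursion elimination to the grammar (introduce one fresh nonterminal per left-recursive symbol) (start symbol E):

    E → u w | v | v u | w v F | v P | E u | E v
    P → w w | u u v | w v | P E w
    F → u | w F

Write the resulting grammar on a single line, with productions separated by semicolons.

E → u w E' | v E' | v u E' | w v F E' | v P E'; P → w w P' | u u v P' | w v P'; F → u | w F; E' → u E' | v E' | eps; P' → E w P' | eps

E, P are directly left-recursive.
For E: α = {u, v}, β = {u w, v, v u, w v F, v P}. Rewrite as E → β E' and E' → α E' | ε.
For P: α = {E w}, β = {w w, u u v, w v}. Rewrite as P → β P' and P' → α P' | ε.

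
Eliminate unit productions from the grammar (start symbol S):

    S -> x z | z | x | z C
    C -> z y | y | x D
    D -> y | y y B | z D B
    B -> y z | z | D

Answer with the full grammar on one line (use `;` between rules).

Unit pairs: B ⇒* {D}.
Replace each nonterminal's rules with the union of the non-unit rules of every nonterminal it unit-derives.

S -> x z | z | x | z C; C -> z y | y | x D; D -> y | y y B | z D B; B -> y z | z | y | y y B | z D B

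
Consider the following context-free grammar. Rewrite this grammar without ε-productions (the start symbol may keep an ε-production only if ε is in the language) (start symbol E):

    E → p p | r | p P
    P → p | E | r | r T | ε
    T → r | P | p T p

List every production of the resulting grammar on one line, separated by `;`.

E → p p | r | p P | p; P → p | E | r | r T; T → r | P | p T p | p p

Nullable nonterminals: {P, T}.
ε ∉ L(G), so no ε-production is kept.
Expand every rule over subsets of its nullable positions: E → p P gives p P | p. T → p T p gives p T p | p p.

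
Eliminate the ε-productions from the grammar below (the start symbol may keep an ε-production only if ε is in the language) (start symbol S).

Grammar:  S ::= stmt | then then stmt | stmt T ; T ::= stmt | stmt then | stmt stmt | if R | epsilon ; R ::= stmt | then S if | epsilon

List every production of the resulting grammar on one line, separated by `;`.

S ::= stmt | then then stmt | stmt T; T ::= stmt | stmt then | stmt stmt | if R | if; R ::= stmt | then S if

Nullable nonterminals: {R, T}.
ε ∉ L(G), so no ε-production is kept.
Expand every rule over subsets of its nullable positions: T → if R gives if R | if.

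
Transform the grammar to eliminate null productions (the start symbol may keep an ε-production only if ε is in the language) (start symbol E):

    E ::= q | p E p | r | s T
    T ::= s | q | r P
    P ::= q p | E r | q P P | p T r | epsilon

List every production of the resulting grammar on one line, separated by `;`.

The nullable symbols are {P}.
ε ∉ L(G), so no ε-production is kept.
Add the nullable-subset variants: T → r P gives r P | r. P → q P P gives q P P | q P | q.

E ::= q | p E p | r | s T; T ::= s | q | r P | r; P ::= q p | E r | q P P | q P | q | p T r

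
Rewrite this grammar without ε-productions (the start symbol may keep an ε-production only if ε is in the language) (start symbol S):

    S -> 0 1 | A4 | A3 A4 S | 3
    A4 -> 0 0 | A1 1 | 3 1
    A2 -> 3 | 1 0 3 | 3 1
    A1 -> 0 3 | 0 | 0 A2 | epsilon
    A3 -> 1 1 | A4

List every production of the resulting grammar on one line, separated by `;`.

Nullable set = {A1}.
ε ∉ L(G), so no ε-production is kept.
Expand every rule over subsets of its nullable positions: A4 → A1 1 gives A1 1 | 1.

S -> 0 1 | A4 | A3 A4 S | 3; A4 -> 0 0 | A1 1 | 1 | 3 1; A2 -> 3 | 1 0 3 | 3 1; A1 -> 0 3 | 0 | 0 A2; A3 -> 1 1 | A4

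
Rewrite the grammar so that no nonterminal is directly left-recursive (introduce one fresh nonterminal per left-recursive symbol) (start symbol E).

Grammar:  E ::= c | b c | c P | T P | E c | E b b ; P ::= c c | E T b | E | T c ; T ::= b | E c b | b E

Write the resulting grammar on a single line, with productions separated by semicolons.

E is directly left-recursive.
For E: α = {c, b b}, β = {c, b c, c P, T P}. Rewrite as E → β E' and E' → α E' | ε.

E ::= c E' | b c E' | c P E' | T P E'; P ::= c c | E T b | E | T c; T ::= b | E c b | b E; E' ::= c E' | b b E' | ε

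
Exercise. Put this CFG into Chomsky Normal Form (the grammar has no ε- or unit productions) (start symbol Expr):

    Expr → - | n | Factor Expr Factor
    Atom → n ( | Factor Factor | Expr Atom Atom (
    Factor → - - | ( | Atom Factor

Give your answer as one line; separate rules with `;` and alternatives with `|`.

Introduce a nonterminal for each terminal appearing in a rule of length ≥ 2: X1 → n, X2 → (, X3 → -.
Binarize each right-hand side of length ≥ 3 by chaining fresh nonterminals (Y1, Y2, …): affected rules were Expr → Factor Expr Factor; Atom → Expr Atom Atom X2.

Expr → - | n | Factor Y1; Atom → X1 X2 | Factor Factor | Expr Y2; Factor → X3 X3 | ( | Atom Factor; X1 → n; X2 → (; X3 → -; Y1 → Expr Factor; Y2 → Atom Y3; Y3 → Atom X2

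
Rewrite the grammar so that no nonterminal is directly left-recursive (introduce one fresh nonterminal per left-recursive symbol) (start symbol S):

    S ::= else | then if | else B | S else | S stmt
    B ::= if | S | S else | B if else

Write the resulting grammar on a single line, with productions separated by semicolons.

S, B are directly left-recursive.
For S: α = {else, stmt}, β = {else, then if, else B}. Rewrite as S → β S' and S' → α S' | ε.
For B: α = {if else}, β = {if, S, S else}. Rewrite as B → β B' and B' → α B' | ε.

S ::= else S' | then if S' | else B S'; B ::= if B' | S B' | S else B'; S' ::= else S' | stmt S' | ε; B' ::= if else B' | ε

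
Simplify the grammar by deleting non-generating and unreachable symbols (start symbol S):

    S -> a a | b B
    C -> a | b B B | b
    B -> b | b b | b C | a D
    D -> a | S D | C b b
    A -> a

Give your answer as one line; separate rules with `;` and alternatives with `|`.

Generating nonterminals: {A, B, C, D, S}.
Reachable from S after that: {B, C, D, S}.
Removed useless symbols: {A} and every production mentioning them.

S -> a a | b B; C -> a | b B B | b; B -> b | b b | b C | a D; D -> a | S D | C b b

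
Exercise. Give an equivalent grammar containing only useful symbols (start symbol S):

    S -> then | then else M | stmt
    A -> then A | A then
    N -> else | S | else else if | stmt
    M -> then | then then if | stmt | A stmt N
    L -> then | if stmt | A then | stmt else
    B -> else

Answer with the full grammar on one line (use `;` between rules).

Generating nonterminals: {B, L, M, N, S}.
Reachable from S after that: {M, S}.
Removed useless symbols: {A, B, L, N} and every production mentioning them.

S -> then | then else M | stmt; M -> then | then then if | stmt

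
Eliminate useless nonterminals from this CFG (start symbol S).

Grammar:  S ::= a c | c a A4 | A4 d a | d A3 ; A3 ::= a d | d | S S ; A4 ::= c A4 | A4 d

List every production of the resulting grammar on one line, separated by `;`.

Generating nonterminals: {A3, S}.
Reachable from S after that: {A3, S}.
Removed useless symbols: {A4} and every production mentioning them.

S ::= a c | d A3; A3 ::= a d | d | S S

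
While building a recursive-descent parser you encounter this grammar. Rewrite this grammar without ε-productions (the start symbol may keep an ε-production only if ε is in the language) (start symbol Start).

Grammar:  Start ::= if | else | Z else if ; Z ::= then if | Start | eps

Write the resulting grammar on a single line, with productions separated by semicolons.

The nullable symbols are {Z}.
ε ∉ L(G), so no ε-production is kept.
Expand every rule over subsets of its nullable positions: Start → Z else if gives Z else if | else if.

Start ::= if | else | Z else if | else if; Z ::= then if | Start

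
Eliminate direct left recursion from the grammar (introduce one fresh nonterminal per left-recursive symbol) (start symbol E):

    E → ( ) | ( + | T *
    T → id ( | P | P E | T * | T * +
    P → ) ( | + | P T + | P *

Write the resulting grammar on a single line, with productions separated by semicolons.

E → ( ) | ( + | T *; T → id ( T' | P T' | P E T'; P → ) ( P' | + P'; T' → * T' | * + T' | epsilon; P' → T + P' | * P' | epsilon

T, P are directly left-recursive.
For T: α = {*, * +}, β = {id (, P, P E}. Rewrite as T → β T' and T' → α T' | ε.
For P: α = {T +, *}, β = {) (, +}. Rewrite as P → β P' and P' → α P' | ε.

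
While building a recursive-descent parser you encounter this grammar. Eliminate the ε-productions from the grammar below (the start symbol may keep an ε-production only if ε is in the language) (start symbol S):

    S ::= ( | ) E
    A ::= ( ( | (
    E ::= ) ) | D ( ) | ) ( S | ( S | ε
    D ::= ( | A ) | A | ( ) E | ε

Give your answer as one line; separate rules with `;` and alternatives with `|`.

S ::= ( | ) E | ); A ::= ( ( | (; E ::= ) ) | D ( ) | ( ) | ) ( S | ( S; D ::= ( | A ) | A | ( ) E | ( )

Nullable set = {D, E}.
ε ∉ L(G), so no ε-production is kept.
For each production, add variants omitting each subset of nullable occurrences: S → ) E gives ) E | ). E → D ( ) gives D ( ) | ( ). D → ( ) E gives ( ) E | ( ).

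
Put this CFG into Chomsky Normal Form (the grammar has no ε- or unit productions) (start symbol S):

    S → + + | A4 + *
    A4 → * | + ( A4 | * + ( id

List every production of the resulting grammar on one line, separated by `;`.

Introduce a nonterminal for each terminal appearing in a rule of length ≥ 2: X1 → +, X2 → *, X3 → (, X4 → id.
Binarize each right-hand side of length ≥ 3 by chaining fresh nonterminals (Y1, Y2, …): affected rules were S → A4 X1 X2; A4 → X1 X3 A4; A4 → X2 X1 X3 X4.

S → X1 X1 | A4 Y1; A4 → * | X1 Y2 | X2 Y3; X1 → +; X2 → *; X3 → (; X4 → id; Y1 → X1 X2; Y2 → X3 A4; Y3 → X1 Y4; Y4 → X3 X4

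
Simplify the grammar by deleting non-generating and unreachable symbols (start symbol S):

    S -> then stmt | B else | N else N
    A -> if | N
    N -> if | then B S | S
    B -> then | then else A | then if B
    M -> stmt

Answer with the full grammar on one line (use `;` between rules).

S -> then stmt | B else | N else N; A -> if | N; N -> if | then B S | S; B -> then | then else A | then if B

Generating nonterminals: {A, B, M, N, S}.
Reachable from S after that: {A, B, N, S}.
Removed useless symbols: {M} and every production mentioning them.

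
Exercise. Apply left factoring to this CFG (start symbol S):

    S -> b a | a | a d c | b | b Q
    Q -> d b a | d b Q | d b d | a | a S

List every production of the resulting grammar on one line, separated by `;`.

S -> b S' | a S''; Q -> d b Q' | a Q''; S' -> a | ε | Q; S'' -> ε | d c; Q' -> a | Q | d; Q'' -> ε | S

S has alternatives sharing prefix 'b': factor to S → b S' with S' → a | ε | Q.
S has alternatives sharing prefix 'a': factor to S → a S'' with S'' → ε | d c.
Q has alternatives sharing prefix 'd b': factor to Q → d b Q' with Q' → a | Q | d.
Q has alternatives sharing prefix 'a': factor to Q → a Q'' with Q'' → ε | S.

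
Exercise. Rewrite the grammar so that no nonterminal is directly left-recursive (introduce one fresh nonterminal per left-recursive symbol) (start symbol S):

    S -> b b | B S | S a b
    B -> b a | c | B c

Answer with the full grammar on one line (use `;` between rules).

S -> b b S' | B S S'; B -> b a B' | c B'; S' -> a b S' | ε; B' -> c B' | ε

Left recursion appears on S, B.
For S: α = {a b}, β = {b b, B S}. Rewrite as S → β S' and S' → α S' | ε.
For B: α = {c}, β = {b a, c}. Rewrite as B → β B' and B' → α B' | ε.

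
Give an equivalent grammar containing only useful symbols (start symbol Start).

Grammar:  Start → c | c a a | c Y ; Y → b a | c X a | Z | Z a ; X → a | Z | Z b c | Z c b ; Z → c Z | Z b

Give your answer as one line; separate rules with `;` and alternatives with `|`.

Generating nonterminals: {Start, X, Y}.
Reachable from Start after that: {Start, X, Y}.
Removed useless symbols: {Z} and every production mentioning them.

Start → c | c a a | c Y; Y → b a | c X a; X → a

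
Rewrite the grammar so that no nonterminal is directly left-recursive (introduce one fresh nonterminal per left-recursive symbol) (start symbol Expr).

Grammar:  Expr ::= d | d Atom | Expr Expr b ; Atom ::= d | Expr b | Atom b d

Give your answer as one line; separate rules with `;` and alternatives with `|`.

Expr ::= d Expr1 | d Atom Expr1; Atom ::= d Atom1 | Expr b Atom1; Expr1 ::= Expr b Expr1 | ε; Atom1 ::= b d Atom1 | ε

Directly left-recursive nonterminals: Expr, Atom.
For Expr: α = {Expr b}, β = {d, d Atom}. Rewrite as Expr → β Expr1 and Expr1 → α Expr1 | ε.
For Atom: α = {b d}, β = {d, Expr b}. Rewrite as Atom → β Atom1 and Atom1 → α Atom1 | ε.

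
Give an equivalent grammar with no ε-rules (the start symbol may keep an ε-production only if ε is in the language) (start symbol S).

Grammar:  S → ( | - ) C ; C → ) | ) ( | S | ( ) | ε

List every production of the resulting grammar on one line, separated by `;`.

Nullable set = {C}.
ε ∉ L(G), so no ε-production is kept.
Expand every rule over subsets of its nullable positions: S → - ) C gives - ) C | - ).

S → ( | - ) C | - ); C → ) | ) ( | S | ( )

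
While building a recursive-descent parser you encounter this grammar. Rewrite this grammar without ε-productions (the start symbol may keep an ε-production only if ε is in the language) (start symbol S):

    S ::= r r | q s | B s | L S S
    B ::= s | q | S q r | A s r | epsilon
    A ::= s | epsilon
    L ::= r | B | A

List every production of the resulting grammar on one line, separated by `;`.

S ::= r r | q s | B s | s | L S S | S S; B ::= s | q | S q r | A s r | s r; A ::= s; L ::= r | B | A

The nullable symbols are {A, B, L}.
ε ∉ L(G), so no ε-production is kept.
Expand every rule over subsets of its nullable positions: S → B s gives B s | s. S → L S S gives L S S | S S. B → A s r gives A s r | s r.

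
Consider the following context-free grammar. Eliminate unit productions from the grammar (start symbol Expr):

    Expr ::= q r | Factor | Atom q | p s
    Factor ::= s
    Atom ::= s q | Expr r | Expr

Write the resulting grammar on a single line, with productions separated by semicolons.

Unit pairs: Atom ⇒* {Expr, Factor}; Expr ⇒* {Factor}.
For every A with A ⇒* B via unit rules, add B's non-unit alternatives to A; then delete every rule of the form X → Y.

Expr ::= s | q r | Atom q | p s; Factor ::= s; Atom ::= s q | Expr r | s | q r | Atom q | p s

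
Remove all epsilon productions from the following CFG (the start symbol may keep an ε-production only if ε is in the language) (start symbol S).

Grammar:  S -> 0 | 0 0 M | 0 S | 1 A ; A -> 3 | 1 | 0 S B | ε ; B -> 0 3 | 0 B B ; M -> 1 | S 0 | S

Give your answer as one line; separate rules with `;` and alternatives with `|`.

Nullable set = {A}.
ε ∉ L(G), so no ε-production is kept.
Add the nullable-subset variants: S → 1 A gives 1 A | 1.

S -> 0 | 0 0 M | 0 S | 1 A | 1; A -> 3 | 1 | 0 S B; B -> 0 3 | 0 B B; M -> 1 | S 0 | S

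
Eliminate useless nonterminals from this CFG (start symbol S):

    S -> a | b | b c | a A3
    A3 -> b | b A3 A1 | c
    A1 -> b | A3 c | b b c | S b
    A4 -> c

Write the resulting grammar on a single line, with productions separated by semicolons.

Generating nonterminals: {A1, A3, A4, S}.
Reachable from S after that: {A1, A3, S}.
Removed useless symbols: {A4} and every production mentioning them.

S -> a | b | b c | a A3; A3 -> b | b A3 A1 | c; A1 -> b | A3 c | b b c | S b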